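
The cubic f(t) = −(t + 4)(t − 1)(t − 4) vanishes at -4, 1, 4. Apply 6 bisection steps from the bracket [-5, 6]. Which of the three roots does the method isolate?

midpoint 0.5: f = -7.875 < 0 → [-5, 0.5]
midpoint -2.25: f = -35.546875 < 0 → [-5, -2.25]
midpoint -3.625: f = -13.224609 < 0 → [-5, -3.625]
midpoint -4.3125: f = 13.8 > 0 → [-4.3125, -3.625]
midpoint -3.96875: f = -1.2373 < 0 → [-4.3125, -3.96875]
midpoint -4.140625: f = 5.8849 > 0 → [-4.140625, -3.96875]

-4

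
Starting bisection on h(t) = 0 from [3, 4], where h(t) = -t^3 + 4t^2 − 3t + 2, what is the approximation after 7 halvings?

3.2734375

t = 3.5 gives h = -2.375, negative; keep [3, 3.5]
t = 3.25 gives h = 0.171875, positive; keep [3.25, 3.5]
t = 3.375 gives h = -1.005859, negative; keep [3.25, 3.375]
t = 3.3125 gives h = -0.3938, negative; keep [3.25, 3.3125]
t = 3.28125 gives h = -0.1053, negative; keep [3.25, 3.28125]
t = 3.265625 gives h = 0.0347, positive; keep [3.265625, 3.28125]
t = 3.2734375 gives h = -0.0349, negative; keep [3.265625, 3.2734375]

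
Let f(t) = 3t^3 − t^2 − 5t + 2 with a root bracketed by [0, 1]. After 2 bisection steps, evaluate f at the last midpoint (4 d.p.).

0.7344

midpoint 0.5: f = -0.375 < 0 → [0, 0.5]
midpoint 0.25: f = 0.734375 > 0 → [0.25, 0.5]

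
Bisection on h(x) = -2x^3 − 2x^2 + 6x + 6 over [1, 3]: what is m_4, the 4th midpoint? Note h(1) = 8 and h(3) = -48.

1.625

x = 2 gives h = -6, negative; keep [1, 2]
x = 1.5 gives h = 3.75, positive; keep [1.5, 2]
x = 1.75 gives h = -0.34375, negative; keep [1.5, 1.75]
x = 1.625 gives h = 1.8867, positive; keep [1.625, 1.75]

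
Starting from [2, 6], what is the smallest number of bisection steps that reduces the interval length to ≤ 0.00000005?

Width after n steps is 4/2^n. Need 2^n ≥ 4/0.00000005 = 80000000.
2^26 = 67108864 < 80000000 ≤ 2^27 = 134217728, so n = 27.

27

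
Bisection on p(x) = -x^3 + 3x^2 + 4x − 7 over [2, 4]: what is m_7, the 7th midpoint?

3.578125

m = 3, p(m) = 5 (+); new bracket [3, 4]
m = 3.5, p(m) = 0.875 (+); new bracket [3.5, 4]
m = 3.75, p(m) = -2.546875 (−); new bracket [3.5, 3.75]
m = 3.625, p(m) = -0.7129 (−); new bracket [3.5, 3.625]
m = 3.5625, p(m) = 0.1111 (+); new bracket [3.5625, 3.625]
m = 3.59375, p(m) = -0.2933 (−); new bracket [3.5625, 3.59375]
m = 3.578125, p(m) = -0.0892 (−); new bracket [3.5625, 3.578125]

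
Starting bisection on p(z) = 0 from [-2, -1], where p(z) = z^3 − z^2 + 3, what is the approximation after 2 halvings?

z = -1.5 gives p = -2.625, negative; keep [-1.5, -1]
z = -1.25 gives p = -0.515625, negative; keep [-1.25, -1]

-1.25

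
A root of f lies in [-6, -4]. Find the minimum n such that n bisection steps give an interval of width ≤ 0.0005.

Width after n steps is 2/2^n. Need 2^n ≥ 2/0.0005 = 4000.
2^11 = 2048 < 4000 ≤ 2^12 = 4096, so n = 12.

12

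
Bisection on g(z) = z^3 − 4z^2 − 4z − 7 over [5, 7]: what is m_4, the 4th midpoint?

5.125

z = 6 gives g = 41, positive; keep [5, 6]
z = 5.5 gives g = 16.375, positive; keep [5, 5.5]
z = 5.25 gives g = 6.453125, positive; keep [5, 5.25]
z = 5.125 gives g = 2.0488, positive; keep [5, 5.125]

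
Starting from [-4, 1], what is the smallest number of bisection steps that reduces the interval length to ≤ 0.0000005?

Width after n steps is 5/2^n. Need 2^n ≥ 5/0.0000005 = 10000000.
2^23 = 8388608 < 10000000 ≤ 2^24 = 16777216, so n = 24.

24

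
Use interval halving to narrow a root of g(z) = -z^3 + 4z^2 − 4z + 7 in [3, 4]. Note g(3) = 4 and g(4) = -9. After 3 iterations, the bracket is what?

[3.375, 3.5]

m = 3.5, g(m) = -0.875 (−); new bracket [3, 3.5]
m = 3.25, g(m) = 1.921875 (+); new bracket [3.25, 3.5]
m = 3.375, g(m) = 0.619141 (+); new bracket [3.375, 3.5]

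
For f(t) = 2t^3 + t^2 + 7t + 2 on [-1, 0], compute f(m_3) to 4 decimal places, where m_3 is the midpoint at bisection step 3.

m = -0.5, f(m) = -1.5 (−); new bracket [-0.5, 0]
m = -0.25, f(m) = 0.28125 (+); new bracket [-0.5, -0.25]
m = -0.375, f(m) = -0.589844 (−); new bracket [-0.375, -0.25]

-0.5898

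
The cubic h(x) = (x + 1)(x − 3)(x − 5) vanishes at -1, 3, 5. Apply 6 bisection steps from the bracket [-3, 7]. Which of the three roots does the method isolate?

m = 2, h(m) = 9 (+); new bracket [-3, 2]
m = -0.5, h(m) = 9.625 (+); new bracket [-3, -0.5]
m = -1.75, h(m) = -24.046875 (−); new bracket [-1.75, -0.5]
m = -1.125, h(m) = -3.1582 (−); new bracket [-1.125, -0.5]
m = -0.8125, h(m) = 4.155 (+); new bracket [-1.125, -0.8125]
m = -0.96875, h(m) = 0.7403 (+); new bracket [-1.125, -0.96875]

-1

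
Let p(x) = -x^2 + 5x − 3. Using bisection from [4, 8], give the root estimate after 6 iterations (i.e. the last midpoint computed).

midpoint 6: p = -9 < 0 → [4, 6]
midpoint 5: p = -3 < 0 → [4, 5]
midpoint 4.5: p = -0.75 < 0 → [4, 4.5]
midpoint 4.25: p = 0.1875 > 0 → [4.25, 4.5]
midpoint 4.375: p = -0.2656 < 0 → [4.25, 4.375]
midpoint 4.3125: p = -0.0352 < 0 → [4.25, 4.3125]

4.3125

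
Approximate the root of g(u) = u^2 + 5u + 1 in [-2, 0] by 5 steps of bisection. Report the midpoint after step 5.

u = -1 gives g = -3, negative; keep [-1, 0]
u = -0.5 gives g = -1.25, negative; keep [-0.5, 0]
u = -0.25 gives g = -0.1875, negative; keep [-0.25, 0]
u = -0.125 gives g = 0.3906, positive; keep [-0.25, -0.125]
u = -0.1875 gives g = 0.0977, positive; keep [-0.25, -0.1875]

-0.1875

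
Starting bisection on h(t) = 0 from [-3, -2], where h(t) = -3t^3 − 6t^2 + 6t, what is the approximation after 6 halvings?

-2.734375

h(-2.5) = -5.625 < 0, so the root lies in [-3, -2.5]
h(-2.75) = 0.515625 > 0, so the root lies in [-2.75, -2.5]
h(-2.625) = -2.830078 < 0, so the root lies in [-2.75, -2.625]
h(-2.6875) = -1.2283 < 0, so the root lies in [-2.75, -2.6875]
h(-2.71875) = -0.3744 < 0, so the root lies in [-2.75, -2.71875]
h(-2.734375) = 0.0661 > 0, so the root lies in [-2.734375, -2.71875]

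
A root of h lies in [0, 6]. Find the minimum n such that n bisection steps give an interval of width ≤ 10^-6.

Width after n steps is 6/2^n. Need 2^n ≥ 6/10^-6 = 6000000.
2^22 = 4194304 < 6000000 ≤ 2^23 = 8388608, so n = 23.

23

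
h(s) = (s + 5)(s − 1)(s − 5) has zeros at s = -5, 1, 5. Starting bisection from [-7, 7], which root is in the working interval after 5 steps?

midpoint 0: h = 25 > 0 → [-7, 0]
midpoint -3.5: h = 57.375 > 0 → [-7, -3.5]
midpoint -5.25: h = -16.015625 < 0 → [-5.25, -3.5]
midpoint -4.375: h = 31.4941 > 0 → [-5.25, -4.375]
midpoint -4.8125: h = 10.6941 > 0 → [-5.25, -4.8125]

-5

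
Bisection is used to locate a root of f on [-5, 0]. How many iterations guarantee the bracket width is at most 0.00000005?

27

Width after n steps is 5/2^n. Need 2^n ≥ 5/0.00000005 = 100000000.
2^26 = 67108864 < 100000000 ≤ 2^27 = 134217728, so n = 27.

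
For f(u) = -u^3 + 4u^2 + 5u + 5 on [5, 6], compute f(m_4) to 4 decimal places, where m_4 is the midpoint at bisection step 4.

-1.0183

m = 5.5, f(m) = -12.875 (−); new bracket [5, 5.5]
m = 5.25, f(m) = -3.203125 (−); new bracket [5, 5.25]
m = 5.125, f(m) = 1.076172 (+); new bracket [5.125, 5.25]
m = 5.1875, f(m) = -1.0183 (−); new bracket [5.125, 5.1875]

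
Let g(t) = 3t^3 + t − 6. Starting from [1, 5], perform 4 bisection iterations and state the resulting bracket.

[1, 1.25]

midpoint 3: g = 78 > 0 → [1, 3]
midpoint 2: g = 20 > 0 → [1, 2]
midpoint 1.5: g = 5.625 > 0 → [1, 1.5]
midpoint 1.25: g = 1.1094 > 0 → [1, 1.25]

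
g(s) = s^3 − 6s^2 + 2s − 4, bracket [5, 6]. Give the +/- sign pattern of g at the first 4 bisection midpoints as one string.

m = 5.5, g(m) = -8.125 (−); new bracket [5.5, 6]
m = 5.75, g(m) = -0.765625 (−); new bracket [5.75, 6]
m = 5.875, g(m) = 3.435547 (+); new bracket [5.75, 5.875]
m = 5.8125, g(m) = 1.2903 (+); new bracket [5.75, 5.8125]

--++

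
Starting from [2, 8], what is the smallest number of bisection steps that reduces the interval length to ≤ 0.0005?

Width after n steps is 6/2^n. Need 2^n ≥ 6/0.0005 = 12000.
2^13 = 8192 < 12000 ≤ 2^14 = 16384, so n = 14.

14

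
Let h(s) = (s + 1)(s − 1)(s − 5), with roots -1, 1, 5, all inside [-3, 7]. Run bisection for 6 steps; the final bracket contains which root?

5

m = 2, h(m) = -9 (−); new bracket [2, 7]
m = 4.5, h(m) = -9.625 (−); new bracket [4.5, 7]
m = 5.75, h(m) = 24.046875 (+); new bracket [4.5, 5.75]
m = 5.125, h(m) = 3.1582 (+); new bracket [4.5, 5.125]
m = 4.8125, h(m) = -4.155 (−); new bracket [4.8125, 5.125]
m = 4.96875, h(m) = -0.7403 (−); new bracket [4.96875, 5.125]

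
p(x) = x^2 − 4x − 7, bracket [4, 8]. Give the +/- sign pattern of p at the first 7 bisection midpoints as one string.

x = 6 gives p = 5, positive; keep [4, 6]
x = 5 gives p = -2, negative; keep [5, 6]
x = 5.5 gives p = 1.25, positive; keep [5, 5.5]
x = 5.25 gives p = -0.4375, negative; keep [5.25, 5.5]
x = 5.375 gives p = 0.3906, positive; keep [5.25, 5.375]
x = 5.3125 gives p = -0.0273, negative; keep [5.3125, 5.375]
x = 5.34375 gives p = 0.1807, positive; keep [5.3125, 5.34375]

+-+-+-+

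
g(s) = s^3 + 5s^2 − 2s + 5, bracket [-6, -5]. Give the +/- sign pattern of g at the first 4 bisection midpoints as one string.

s = -5.5 gives g = 0.875, positive; keep [-6, -5.5]
s = -5.75 gives g = -8.296875, negative; keep [-5.75, -5.5]
s = -5.625 gives g = -3.525391, negative; keep [-5.625, -5.5]
s = -5.5625 gives g = -1.2795, negative; keep [-5.5625, -5.5]

+---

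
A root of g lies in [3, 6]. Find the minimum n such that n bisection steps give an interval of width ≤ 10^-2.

Width after n steps is 3/2^n. Need 2^n ≥ 3/10^-2 = 300.
2^8 = 256 < 300 ≤ 2^9 = 512, so n = 9.

9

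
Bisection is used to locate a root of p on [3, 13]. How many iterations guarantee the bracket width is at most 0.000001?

24

Width after n steps is 10/2^n. Need 2^n ≥ 10/0.000001 = 10000000.
2^23 = 8388608 < 10000000 ≤ 2^24 = 16777216, so n = 24.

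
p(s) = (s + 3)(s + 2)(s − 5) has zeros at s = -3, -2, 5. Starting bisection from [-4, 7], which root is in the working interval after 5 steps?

5

m = 1.5, p(m) = -55.125 (−); new bracket [1.5, 7]
m = 4.25, p(m) = -33.984375 (−); new bracket [4.25, 7]
m = 5.625, p(m) = 41.103516 (+); new bracket [4.25, 5.625]
m = 4.9375, p(m) = -3.4417 (−); new bracket [4.9375, 5.625]
m = 5.28125, p(m) = 16.9588 (+); new bracket [4.9375, 5.28125]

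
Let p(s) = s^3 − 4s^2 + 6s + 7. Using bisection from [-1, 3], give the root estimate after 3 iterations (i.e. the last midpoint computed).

p(1) = 10 > 0, so the root lies in [-1, 1]
p(0) = 7 > 0, so the root lies in [-1, 0]
p(-0.5) = 2.875 > 0, so the root lies in [-1, -0.5]

-0.5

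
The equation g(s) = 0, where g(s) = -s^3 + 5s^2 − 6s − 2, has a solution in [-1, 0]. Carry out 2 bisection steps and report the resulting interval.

g(-0.5) = 2.375 > 0, so the root lies in [-0.5, 0]
g(-0.25) = -0.171875 < 0, so the root lies in [-0.5, -0.25]

[-0.5, -0.25]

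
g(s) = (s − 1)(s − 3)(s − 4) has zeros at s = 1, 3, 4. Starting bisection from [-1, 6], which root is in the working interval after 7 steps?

1

m = 2.5, g(m) = 1.125 (+); new bracket [-1, 2.5]
m = 0.75, g(m) = -1.828125 (−); new bracket [0.75, 2.5]
m = 1.625, g(m) = 2.041016 (+); new bracket [0.75, 1.625]
m = 1.1875, g(m) = 0.9558 (+); new bracket [0.75, 1.1875]
m = 0.96875, g(m) = -0.1924 (−); new bracket [0.96875, 1.1875]
m = 1.078125, g(m) = 0.4387 (+); new bracket [0.96875, 1.078125]
m = 1.0234375, g(m) = 0.1379 (+); new bracket [0.96875, 1.0234375]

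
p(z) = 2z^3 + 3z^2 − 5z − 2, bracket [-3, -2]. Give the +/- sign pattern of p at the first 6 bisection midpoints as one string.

z = -2.5 gives p = -2, negative; keep [-2.5, -2]
z = -2.25 gives p = 1.65625, positive; keep [-2.5, -2.25]
z = -2.375 gives p = 0.003906, positive; keep [-2.5, -2.375]
z = -2.4375 gives p = -0.9526, negative; keep [-2.4375, -2.375]
z = -2.40625 gives p = -0.4632, negative; keep [-2.40625, -2.375]
z = -2.390625 gives p = -0.2269, negative; keep [-2.390625, -2.375]

-++---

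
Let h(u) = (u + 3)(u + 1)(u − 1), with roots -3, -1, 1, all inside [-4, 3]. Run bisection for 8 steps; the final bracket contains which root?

1

m = -0.5, h(m) = -1.875 (−); new bracket [-0.5, 3]
m = 1.25, h(m) = 2.390625 (+); new bracket [-0.5, 1.25]
m = 0.375, h(m) = -2.900391 (−); new bracket [0.375, 1.25]
m = 0.8125, h(m) = -1.2957 (−); new bracket [0.8125, 1.25]
m = 1.03125, h(m) = 0.2559 (+); new bracket [0.8125, 1.03125]
m = 0.921875, h(m) = -0.5889 (−); new bracket [0.921875, 1.03125]
m = 0.9765625, h(m) = -0.1842 (−); new bracket [0.9765625, 1.03125]
m = 1.00390625, h(m) = 0.0313 (+); new bracket [0.9765625, 1.00390625]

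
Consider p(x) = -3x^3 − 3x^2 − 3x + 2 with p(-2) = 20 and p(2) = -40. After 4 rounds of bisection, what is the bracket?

m = 0, p(m) = 2 (+); new bracket [0, 2]
m = 1, p(m) = -7 (−); new bracket [0, 1]
m = 0.5, p(m) = -0.625 (−); new bracket [0, 0.5]
m = 0.25, p(m) = 1.0156 (+); new bracket [0.25, 0.5]

[0.25, 0.5]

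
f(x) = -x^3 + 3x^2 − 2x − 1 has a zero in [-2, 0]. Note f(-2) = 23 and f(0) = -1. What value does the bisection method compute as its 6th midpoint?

-0.34375

x = -1 gives f = 5, positive; keep [-1, 0]
x = -0.5 gives f = 0.875, positive; keep [-0.5, 0]
x = -0.25 gives f = -0.296875, negative; keep [-0.5, -0.25]
x = -0.375 gives f = 0.2246, positive; keep [-0.375, -0.25]
x = -0.3125 gives f = -0.0515, negative; keep [-0.375, -0.3125]
x = -0.34375 gives f = 0.0826, positive; keep [-0.34375, -0.3125]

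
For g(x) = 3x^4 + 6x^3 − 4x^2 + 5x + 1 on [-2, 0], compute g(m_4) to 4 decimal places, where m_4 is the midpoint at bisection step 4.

g(-1) = -11 < 0, so the root lies in [-1, 0]
g(-0.5) = -3.0625 < 0, so the root lies in [-0.5, 0]
g(-0.25) = -0.582031 < 0, so the root lies in [-0.25, 0]
g(-0.125) = 0.3015 > 0, so the root lies in [-0.25, -0.125]

0.3015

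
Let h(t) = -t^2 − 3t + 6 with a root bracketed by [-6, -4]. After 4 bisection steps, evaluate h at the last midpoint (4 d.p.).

midpoint -5: h = -4 < 0 → [-5, -4]
midpoint -4.5: h = -0.75 < 0 → [-4.5, -4]
midpoint -4.25: h = 0.6875 > 0 → [-4.5, -4.25]
midpoint -4.375: h = -0.0156 < 0 → [-4.375, -4.25]

-0.0156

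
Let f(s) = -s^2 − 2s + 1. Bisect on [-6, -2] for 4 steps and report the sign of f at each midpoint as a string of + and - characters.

m = -4, f(m) = -7 (−); new bracket [-4, -2]
m = -3, f(m) = -2 (−); new bracket [-3, -2]
m = -2.5, f(m) = -0.25 (−); new bracket [-2.5, -2]
m = -2.25, f(m) = 0.4375 (+); new bracket [-2.5, -2.25]

---+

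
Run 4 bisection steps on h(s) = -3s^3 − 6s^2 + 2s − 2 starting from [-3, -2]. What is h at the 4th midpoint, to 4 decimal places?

midpoint -2.5: h = 2.375 > 0 → [-2.5, -2]
midpoint -2.25: h = -2.703125 < 0 → [-2.5, -2.25]
midpoint -2.375: h = -0.404297 < 0 → [-2.5, -2.375]
midpoint -2.4375: h = 0.9231 > 0 → [-2.4375, -2.375]

0.9231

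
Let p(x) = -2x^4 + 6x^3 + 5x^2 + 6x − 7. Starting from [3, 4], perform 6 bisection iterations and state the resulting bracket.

m = 3.5, p(m) = 32.375 (+); new bracket [3.5, 4]
m = 3.75, p(m) = 6.710938 (+); new bracket [3.75, 4]
m = 3.875, p(m) = -10.496582 (−); new bracket [3.75, 3.875]
m = 3.8125, p(m) = -1.4991 (−); new bracket [3.75, 3.8125]
m = 3.78125, p(m) = 2.7021 (+); new bracket [3.78125, 3.8125]
m = 3.796875, p(m) = 0.6259 (+); new bracket [3.796875, 3.8125]

[3.796875, 3.8125]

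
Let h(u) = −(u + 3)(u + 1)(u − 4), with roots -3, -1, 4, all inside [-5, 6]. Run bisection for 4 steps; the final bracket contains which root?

4

m = 0.5, h(m) = 18.375 (+); new bracket [0.5, 6]
m = 3.25, h(m) = 19.921875 (+); new bracket [3.25, 6]
m = 4.625, h(m) = -26.806641 (−); new bracket [3.25, 4.625]
m = 3.9375, h(m) = 2.1409 (+); new bracket [3.9375, 4.625]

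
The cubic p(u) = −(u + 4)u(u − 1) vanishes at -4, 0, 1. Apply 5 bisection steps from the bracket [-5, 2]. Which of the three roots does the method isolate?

midpoint -1.5: p = -9.375 < 0 → [-5, -1.5]
midpoint -3.25: p = -10.359375 < 0 → [-5, -3.25]
midpoint -4.125: p = 2.642578 > 0 → [-4.125, -3.25]
midpoint -3.6875: p = -5.4016 < 0 → [-4.125, -3.6875]
midpoint -3.90625: p = -1.7967 < 0 → [-4.125, -3.90625]

-4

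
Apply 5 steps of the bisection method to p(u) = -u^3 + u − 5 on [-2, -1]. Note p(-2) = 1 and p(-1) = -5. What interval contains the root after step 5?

p(-1.5) = -3.125 < 0, so the root lies in [-2, -1.5]
p(-1.75) = -1.390625 < 0, so the root lies in [-2, -1.75]
p(-1.875) = -0.283203 < 0, so the root lies in [-2, -1.875]
p(-1.9375) = 0.3357 > 0, so the root lies in [-1.9375, -1.875]
p(-1.90625) = 0.0207 > 0, so the root lies in [-1.90625, -1.875]

[-1.90625, -1.875]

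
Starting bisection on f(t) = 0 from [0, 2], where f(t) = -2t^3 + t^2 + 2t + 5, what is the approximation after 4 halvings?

1.875

f(1) = 6 > 0, so the root lies in [1, 2]
f(1.5) = 3.5 > 0, so the root lies in [1.5, 2]
f(1.75) = 0.84375 > 0, so the root lies in [1.75, 2]
f(1.875) = -0.918 < 0, so the root lies in [1.75, 1.875]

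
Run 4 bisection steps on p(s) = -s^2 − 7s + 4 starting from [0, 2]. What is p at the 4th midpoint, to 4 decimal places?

-0.7656

m = 1, p(m) = -4 (−); new bracket [0, 1]
m = 0.5, p(m) = 0.25 (+); new bracket [0.5, 1]
m = 0.75, p(m) = -1.8125 (−); new bracket [0.5, 0.75]
m = 0.625, p(m) = -0.7656 (−); new bracket [0.5, 0.625]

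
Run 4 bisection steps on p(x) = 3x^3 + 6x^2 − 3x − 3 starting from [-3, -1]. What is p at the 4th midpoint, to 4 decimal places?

m = -2, p(m) = 3 (+); new bracket [-3, -2]
m = -2.5, p(m) = -4.875 (−); new bracket [-2.5, -2]
m = -2.25, p(m) = -0.046875 (−); new bracket [-2.25, -2]
m = -2.125, p(m) = 1.6816 (+); new bracket [-2.25, -2.125]

1.6816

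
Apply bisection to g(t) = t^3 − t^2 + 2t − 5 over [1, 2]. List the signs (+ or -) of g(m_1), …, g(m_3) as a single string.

g(1.5) = -0.875 < 0, so the root lies in [1.5, 2]
g(1.75) = 0.796875 > 0, so the root lies in [1.5, 1.75]
g(1.625) = -0.099609 < 0, so the root lies in [1.625, 1.75]

-+-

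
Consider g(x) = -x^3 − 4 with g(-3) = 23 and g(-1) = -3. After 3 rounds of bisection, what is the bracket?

[-1.75, -1.5]

m = -2, g(m) = 4 (+); new bracket [-2, -1]
m = -1.5, g(m) = -0.625 (−); new bracket [-2, -1.5]
m = -1.75, g(m) = 1.359375 (+); new bracket [-1.75, -1.5]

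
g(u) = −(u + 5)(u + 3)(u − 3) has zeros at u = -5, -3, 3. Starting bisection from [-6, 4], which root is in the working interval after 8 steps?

u = -1 gives g = 32, positive; keep [-1, 4]
u = 1.5 gives g = 43.875, positive; keep [1.5, 4]
u = 2.75 gives g = 11.140625, positive; keep [2.75, 4]
u = 3.375 gives g = -20.0215, negative; keep [2.75, 3.375]
u = 3.0625 gives g = -3.0549, negative; keep [2.75, 3.0625]
u = 2.90625 gives g = 4.3778, positive; keep [2.90625, 3.0625]
u = 2.984375 gives g = 0.7466, positive; keep [2.984375, 3.0625]
u = 3.0234375 gives g = -1.1327, negative; keep [2.984375, 3.0234375]

3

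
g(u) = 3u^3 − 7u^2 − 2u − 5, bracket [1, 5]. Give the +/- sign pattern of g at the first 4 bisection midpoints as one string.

+---

midpoint 3: g = 7 > 0 → [1, 3]
midpoint 2: g = -13 < 0 → [2, 3]
midpoint 2.5: g = -6.875 < 0 → [2.5, 3]
midpoint 2.75: g = -1.0469 < 0 → [2.75, 3]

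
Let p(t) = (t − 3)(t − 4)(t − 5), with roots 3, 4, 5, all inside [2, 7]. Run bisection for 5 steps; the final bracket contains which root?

m = 4.5, p(m) = -0.375 (−); new bracket [4.5, 7]
m = 5.75, p(m) = 3.609375 (+); new bracket [4.5, 5.75]
m = 5.125, p(m) = 0.298828 (+); new bracket [4.5, 5.125]
m = 4.8125, p(m) = -0.2761 (−); new bracket [4.8125, 5.125]
m = 4.96875, p(m) = -0.0596 (−); new bracket [4.96875, 5.125]

5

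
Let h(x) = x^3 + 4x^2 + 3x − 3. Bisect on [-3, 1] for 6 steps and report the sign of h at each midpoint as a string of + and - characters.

h(-1) = -3 < 0, so the root lies in [-1, 1]
h(0) = -3 < 0, so the root lies in [0, 1]
h(0.5) = -0.375 < 0, so the root lies in [0.5, 1]
h(0.75) = 1.9219 > 0, so the root lies in [0.5, 0.75]
h(0.625) = 0.6816 > 0, so the root lies in [0.5, 0.625]
h(0.5625) = 0.1311 > 0, so the root lies in [0.5, 0.5625]

---+++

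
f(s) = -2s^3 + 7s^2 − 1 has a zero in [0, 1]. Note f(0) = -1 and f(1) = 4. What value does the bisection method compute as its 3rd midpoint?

f(0.5) = 0.5 > 0, so the root lies in [0, 0.5]
f(0.25) = -0.59375 < 0, so the root lies in [0.25, 0.5]
f(0.375) = -0.121094 < 0, so the root lies in [0.375, 0.5]

0.375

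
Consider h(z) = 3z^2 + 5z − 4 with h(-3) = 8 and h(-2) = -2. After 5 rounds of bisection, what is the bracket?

[-2.28125, -2.25]

z = -2.5 gives h = 2.25, positive; keep [-2.5, -2]
z = -2.25 gives h = -0.0625, negative; keep [-2.5, -2.25]
z = -2.375 gives h = 1.046875, positive; keep [-2.375, -2.25]
z = -2.3125 gives h = 0.4805, positive; keep [-2.3125, -2.25]
z = -2.28125 gives h = 0.2061, positive; keep [-2.28125, -2.25]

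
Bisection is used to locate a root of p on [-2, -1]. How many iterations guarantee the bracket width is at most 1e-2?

Width after n steps is 1/2^n. Need 2^n ≥ 1/1e-2 = 100.
2^6 = 64 < 100 ≤ 2^7 = 128, so n = 7.

7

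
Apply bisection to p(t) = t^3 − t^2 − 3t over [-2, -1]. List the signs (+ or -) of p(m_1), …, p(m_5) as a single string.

t = -1.5 gives p = -1.125, negative; keep [-1.5, -1]
t = -1.25 gives p = 0.234375, positive; keep [-1.5, -1.25]
t = -1.375 gives p = -0.365234, negative; keep [-1.375, -1.25]
t = -1.3125 gives p = -0.0461, negative; keep [-1.3125, -1.25]
t = -1.28125 gives p = 0.0988, positive; keep [-1.3125, -1.28125]

-+--+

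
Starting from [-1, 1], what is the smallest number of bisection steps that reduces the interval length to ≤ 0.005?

Width after n steps is 2/2^n. Need 2^n ≥ 2/0.005 = 400.
2^8 = 256 < 400 ≤ 2^9 = 512, so n = 9.

9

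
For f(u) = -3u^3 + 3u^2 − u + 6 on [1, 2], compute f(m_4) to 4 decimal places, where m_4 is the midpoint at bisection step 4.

u = 1.5 gives f = 1.125, positive; keep [1.5, 2]
u = 1.75 gives f = -2.640625, negative; keep [1.5, 1.75]
u = 1.625 gives f = -0.576172, negative; keep [1.5, 1.625]
u = 1.5625 gives f = 0.3176, positive; keep [1.5625, 1.625]

0.3176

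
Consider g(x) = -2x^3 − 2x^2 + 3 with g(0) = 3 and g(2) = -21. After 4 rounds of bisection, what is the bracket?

m = 1, g(m) = -1 (−); new bracket [0, 1]
m = 0.5, g(m) = 2.25 (+); new bracket [0.5, 1]
m = 0.75, g(m) = 1.03125 (+); new bracket [0.75, 1]
m = 0.875, g(m) = 0.1289 (+); new bracket [0.875, 1]

[0.875, 1]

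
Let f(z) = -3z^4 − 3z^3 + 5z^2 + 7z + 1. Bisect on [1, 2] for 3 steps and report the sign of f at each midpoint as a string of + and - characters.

z = 1.5 gives f = -2.5625, negative; keep [1, 1.5]
z = 1.25 gives f = 4.378906, positive; keep [1.25, 1.5]
z = 1.375 gives f = 1.555908, positive; keep [1.375, 1.5]

-++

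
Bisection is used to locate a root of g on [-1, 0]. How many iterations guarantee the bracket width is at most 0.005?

Width after n steps is 1/2^n. Need 2^n ≥ 1/0.005 = 200.
2^7 = 128 < 200 ≤ 2^8 = 256, so n = 8.

8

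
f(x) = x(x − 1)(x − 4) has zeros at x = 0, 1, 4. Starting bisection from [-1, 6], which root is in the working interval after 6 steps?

midpoint 2.5: f = -5.625 < 0 → [2.5, 6]
midpoint 4.25: f = 3.453125 > 0 → [2.5, 4.25]
midpoint 3.375: f = -5.009766 < 0 → [3.375, 4.25]
midpoint 3.8125: f = -2.0105 < 0 → [3.8125, 4.25]
midpoint 4.03125: f = 0.3819 > 0 → [3.8125, 4.03125]
midpoint 3.921875: f = -0.8953 < 0 → [3.921875, 4.03125]

4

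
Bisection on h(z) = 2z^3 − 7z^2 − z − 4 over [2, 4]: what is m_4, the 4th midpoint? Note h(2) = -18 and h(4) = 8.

h(3) = -16 < 0, so the root lies in [3, 4]
h(3.5) = -7.5 < 0, so the root lies in [3.5, 4]
h(3.75) = -0.71875 < 0, so the root lies in [3.75, 4]
h(3.875) = 3.3867 > 0, so the root lies in [3.75, 3.875]

3.875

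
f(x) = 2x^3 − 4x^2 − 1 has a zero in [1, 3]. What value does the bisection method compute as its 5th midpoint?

midpoint 2: f = -1 < 0 → [2, 3]
midpoint 2.5: f = 5.25 > 0 → [2, 2.5]
midpoint 2.25: f = 1.53125 > 0 → [2, 2.25]
midpoint 2.125: f = 0.1289 > 0 → [2, 2.125]
midpoint 2.0625: f = -0.4683 < 0 → [2.0625, 2.125]

2.0625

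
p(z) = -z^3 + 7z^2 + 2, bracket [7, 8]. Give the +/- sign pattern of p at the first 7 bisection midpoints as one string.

----+-+

z = 7.5 gives p = -26.125, negative; keep [7, 7.5]
z = 7.25 gives p = -11.140625, negative; keep [7, 7.25]
z = 7.125 gives p = -4.345703, negative; keep [7, 7.125]
z = 7.0625 gives p = -1.1174, negative; keep [7, 7.0625]
z = 7.03125 gives p = 0.455, positive; keep [7.03125, 7.0625]
z = 7.046875 gives p = -0.3277, negative; keep [7.03125, 7.046875]
z = 7.0390625 gives p = 0.0645, positive; keep [7.0390625, 7.046875]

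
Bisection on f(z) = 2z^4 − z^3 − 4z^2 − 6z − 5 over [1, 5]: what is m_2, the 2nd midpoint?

m = 3, f(m) = 76 (+); new bracket [1, 3]
m = 2, f(m) = -9 (−); new bracket [2, 3]

2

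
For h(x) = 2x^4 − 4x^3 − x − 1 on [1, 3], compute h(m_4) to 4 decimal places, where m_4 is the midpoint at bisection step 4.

-0.7261

h(2) = -3 < 0, so the root lies in [2, 3]
h(2.5) = 12.125 > 0, so the root lies in [2, 2.5]
h(2.25) = 2.445312 > 0, so the root lies in [2, 2.25]
h(2.125) = -0.7261 < 0, so the root lies in [2.125, 2.25]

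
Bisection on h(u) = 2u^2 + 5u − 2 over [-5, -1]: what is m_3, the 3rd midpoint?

-2.5

m = -3, h(m) = 1 (+); new bracket [-3, -1]
m = -2, h(m) = -4 (−); new bracket [-3, -2]
m = -2.5, h(m) = -2 (−); new bracket [-3, -2.5]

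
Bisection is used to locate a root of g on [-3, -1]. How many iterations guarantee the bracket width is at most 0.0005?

Width after n steps is 2/2^n. Need 2^n ≥ 2/0.0005 = 4000.
2^11 = 2048 < 4000 ≤ 2^12 = 4096, so n = 12.

12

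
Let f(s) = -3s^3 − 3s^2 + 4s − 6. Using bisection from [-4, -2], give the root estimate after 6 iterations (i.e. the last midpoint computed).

midpoint -3: f = 36 > 0 → [-3, -2]
midpoint -2.5: f = 12.125 > 0 → [-2.5, -2]
midpoint -2.25: f = 3.984375 > 0 → [-2.25, -2]
midpoint -2.125: f = 0.7402 > 0 → [-2.125, -2]
midpoint -2.0625: f = -0.6907 < 0 → [-2.125, -2.0625]
midpoint -2.09375: f = 0.0093 > 0 → [-2.09375, -2.0625]

-2.09375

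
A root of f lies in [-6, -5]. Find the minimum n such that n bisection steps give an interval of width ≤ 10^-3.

Width after n steps is 1/2^n. Need 2^n ≥ 1/10^-3 = 1000.
2^9 = 512 < 1000 ≤ 2^10 = 1024, so n = 10.

10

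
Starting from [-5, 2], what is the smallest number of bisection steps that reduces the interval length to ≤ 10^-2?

10

Width after n steps is 7/2^n. Need 2^n ≥ 7/10^-2 = 700.
2^9 = 512 < 700 ≤ 2^10 = 1024, so n = 10.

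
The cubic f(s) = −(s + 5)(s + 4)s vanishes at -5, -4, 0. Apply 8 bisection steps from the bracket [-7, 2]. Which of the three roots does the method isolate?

0

m = -2.5, f(m) = 9.375 (+); new bracket [-2.5, 2]
m = -0.25, f(m) = 4.453125 (+); new bracket [-0.25, 2]
m = 0.875, f(m) = -25.060547 (−); new bracket [-0.25, 0.875]
m = 0.3125, f(m) = -7.1594 (−); new bracket [-0.25, 0.3125]
m = 0.03125, f(m) = -0.6338 (−); new bracket [-0.25, 0.03125]
m = -0.109375, f(m) = 2.0811 (+); new bracket [-0.109375, 0.03125]
m = -0.0390625, f(m) = 0.7676 (+); new bracket [-0.0390625, 0.03125]
m = -0.00390625, f(m) = 0.078 (+); new bracket [-0.00390625, 0.03125]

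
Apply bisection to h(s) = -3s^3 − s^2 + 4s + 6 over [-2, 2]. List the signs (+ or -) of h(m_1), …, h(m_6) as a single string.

h(0) = 6 > 0, so the root lies in [0, 2]
h(1) = 6 > 0, so the root lies in [1, 2]
h(1.5) = -0.375 < 0, so the root lies in [1, 1.5]
h(1.25) = 3.5781 > 0, so the root lies in [1.25, 1.5]
h(1.375) = 1.8105 > 0, so the root lies in [1.375, 1.5]
h(1.4375) = 0.7722 > 0, so the root lies in [1.4375, 1.5]

++-+++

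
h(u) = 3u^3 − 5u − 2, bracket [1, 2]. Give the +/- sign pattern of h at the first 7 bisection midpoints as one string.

h(1.5) = 0.625 > 0, so the root lies in [1, 1.5]
h(1.25) = -2.390625 < 0, so the root lies in [1.25, 1.5]
h(1.375) = -1.076172 < 0, so the root lies in [1.375, 1.5]
h(1.4375) = -0.2761 < 0, so the root lies in [1.4375, 1.5]
h(1.46875) = 0.1615 > 0, so the root lies in [1.4375, 1.46875]
h(1.453125) = -0.0605 < 0, so the root lies in [1.453125, 1.46875]
h(1.4609375) = 0.0497 > 0, so the root lies in [1.453125, 1.4609375]

+---+-+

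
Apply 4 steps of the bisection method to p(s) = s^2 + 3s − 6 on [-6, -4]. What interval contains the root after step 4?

midpoint -5: p = 4 > 0 → [-5, -4]
midpoint -4.5: p = 0.75 > 0 → [-4.5, -4]
midpoint -4.25: p = -0.6875 < 0 → [-4.5, -4.25]
midpoint -4.375: p = 0.0156 > 0 → [-4.375, -4.25]

[-4.375, -4.25]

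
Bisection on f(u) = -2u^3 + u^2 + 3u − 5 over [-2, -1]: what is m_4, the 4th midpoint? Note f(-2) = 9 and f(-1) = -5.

u = -1.5 gives f = -0.5, negative; keep [-2, -1.5]
u = -1.75 gives f = 3.53125, positive; keep [-1.75, -1.5]
u = -1.625 gives f = 1.347656, positive; keep [-1.625, -1.5]
u = -1.5625 gives f = 0.3833, positive; keep [-1.5625, -1.5]

-1.5625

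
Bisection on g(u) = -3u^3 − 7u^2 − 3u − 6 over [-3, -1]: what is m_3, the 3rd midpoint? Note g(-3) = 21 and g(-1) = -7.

g(-2) = -4 < 0, so the root lies in [-3, -2]
g(-2.5) = 4.625 > 0, so the root lies in [-2.5, -2]
g(-2.25) = -0.515625 < 0, so the root lies in [-2.5, -2.25]

-2.25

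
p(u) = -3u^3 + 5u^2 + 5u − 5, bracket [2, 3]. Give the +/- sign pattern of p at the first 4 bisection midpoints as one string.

midpoint 2.5: p = -8.125 < 0 → [2, 2.5]
midpoint 2.25: p = -2.609375 < 0 → [2, 2.25]
midpoint 2.125: p = -0.583984 < 0 → [2, 2.125]
midpoint 2.0625: p = 0.261 > 0 → [2.0625, 2.125]

---+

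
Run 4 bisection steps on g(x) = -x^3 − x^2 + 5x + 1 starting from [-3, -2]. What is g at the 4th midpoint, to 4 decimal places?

-0.2493

x = -2.5 gives g = -2.125, negative; keep [-3, -2.5]
x = -2.75 gives g = 0.484375, positive; keep [-2.75, -2.5]
x = -2.625 gives g = -0.927734, negative; keep [-2.75, -2.625]
x = -2.6875 gives g = -0.2493, negative; keep [-2.75, -2.6875]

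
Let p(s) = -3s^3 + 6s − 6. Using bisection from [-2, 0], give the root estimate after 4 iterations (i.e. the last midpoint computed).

-1.875

s = -1 gives p = -9, negative; keep [-2, -1]
s = -1.5 gives p = -4.875, negative; keep [-2, -1.5]
s = -1.75 gives p = -0.421875, negative; keep [-2, -1.75]
s = -1.875 gives p = 2.5254, positive; keep [-1.875, -1.75]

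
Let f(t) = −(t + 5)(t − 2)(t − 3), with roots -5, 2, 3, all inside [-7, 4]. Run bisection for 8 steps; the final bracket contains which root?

-5

m = -1.5, f(m) = -55.125 (−); new bracket [-7, -1.5]
m = -4.25, f(m) = -33.984375 (−); new bracket [-7, -4.25]
m = -5.625, f(m) = 41.103516 (+); new bracket [-5.625, -4.25]
m = -4.9375, f(m) = -3.4417 (−); new bracket [-5.625, -4.9375]
m = -5.28125, f(m) = 16.9588 (+); new bracket [-5.28125, -4.9375]
m = -5.109375, f(m) = 6.3058 (+); new bracket [-5.109375, -4.9375]
m = -5.0234375, f(m) = 1.3208 (+); new bracket [-5.0234375, -4.9375]
m = -4.98046875, f(m) = -1.088 (−); new bracket [-5.0234375, -4.98046875]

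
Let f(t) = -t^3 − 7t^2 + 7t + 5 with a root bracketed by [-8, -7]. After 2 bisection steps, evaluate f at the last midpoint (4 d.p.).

-4.2031

t = -7.5 gives f = -19.375, negative; keep [-8, -7.5]
t = -7.75 gives f = -4.203125, negative; keep [-8, -7.75]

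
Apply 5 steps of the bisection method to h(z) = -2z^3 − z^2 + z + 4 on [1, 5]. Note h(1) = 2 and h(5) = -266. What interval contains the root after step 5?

[1.125, 1.25]

midpoint 3: h = -56 < 0 → [1, 3]
midpoint 2: h = -14 < 0 → [1, 2]
midpoint 1.5: h = -3.5 < 0 → [1, 1.5]
midpoint 1.25: h = -0.2188 < 0 → [1, 1.25]
midpoint 1.125: h = 1.0117 > 0 → [1.125, 1.25]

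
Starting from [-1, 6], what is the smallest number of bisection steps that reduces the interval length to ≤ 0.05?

8

Width after n steps is 7/2^n. Need 2^n ≥ 7/0.05 = 140.
2^7 = 128 < 140 ≤ 2^8 = 256, so n = 8.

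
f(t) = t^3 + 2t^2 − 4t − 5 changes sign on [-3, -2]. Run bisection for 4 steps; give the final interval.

[-2.8125, -2.75]

t = -2.5 gives f = 1.875, positive; keep [-3, -2.5]
t = -2.75 gives f = 0.328125, positive; keep [-3, -2.75]
t = -2.875 gives f = -0.732422, negative; keep [-2.875, -2.75]
t = -2.8125 gives f = -0.177, negative; keep [-2.8125, -2.75]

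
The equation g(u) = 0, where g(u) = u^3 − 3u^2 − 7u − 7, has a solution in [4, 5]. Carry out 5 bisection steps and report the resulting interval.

m = 4.5, g(m) = -8.125 (−); new bracket [4.5, 5]
m = 4.75, g(m) = -0.765625 (−); new bracket [4.75, 5]
m = 4.875, g(m) = 3.435547 (+); new bracket [4.75, 4.875]
m = 4.8125, g(m) = 1.2903 (+); new bracket [4.75, 4.8125]
m = 4.78125, g(m) = 0.2513 (+); new bracket [4.75, 4.78125]

[4.75, 4.78125]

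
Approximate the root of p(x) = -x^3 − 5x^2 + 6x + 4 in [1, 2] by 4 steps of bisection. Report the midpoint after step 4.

p(1.5) = -1.625 < 0, so the root lies in [1, 1.5]
p(1.25) = 1.734375 > 0, so the root lies in [1.25, 1.5]
p(1.375) = 0.197266 > 0, so the root lies in [1.375, 1.5]
p(1.4375) = -0.6775 < 0, so the root lies in [1.375, 1.4375]

1.4375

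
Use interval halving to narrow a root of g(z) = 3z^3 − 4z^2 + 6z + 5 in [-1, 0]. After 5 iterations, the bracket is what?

[-0.5625, -0.53125]

g(-0.5) = 0.625 > 0, so the root lies in [-1, -0.5]
g(-0.75) = -3.015625 < 0, so the root lies in [-0.75, -0.5]
g(-0.625) = -1.044922 < 0, so the root lies in [-0.625, -0.5]
g(-0.5625) = -0.1746 < 0, so the root lies in [-0.5625, -0.5]
g(-0.53125) = 0.2338 > 0, so the root lies in [-0.5625, -0.53125]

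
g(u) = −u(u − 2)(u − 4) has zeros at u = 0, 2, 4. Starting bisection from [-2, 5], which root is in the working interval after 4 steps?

0

m = 1.5, g(m) = -1.875 (−); new bracket [-2, 1.5]
m = -0.25, g(m) = 2.390625 (+); new bracket [-0.25, 1.5]
m = 0.625, g(m) = -2.900391 (−); new bracket [-0.25, 0.625]
m = 0.1875, g(m) = -1.2957 (−); new bracket [-0.25, 0.1875]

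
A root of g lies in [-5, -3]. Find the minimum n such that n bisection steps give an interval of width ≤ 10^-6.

21

Width after n steps is 2/2^n. Need 2^n ≥ 2/10^-6 = 2000000.
2^20 = 1048576 < 2000000 ≤ 2^21 = 2097152, so n = 21.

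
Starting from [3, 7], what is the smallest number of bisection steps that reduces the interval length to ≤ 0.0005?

13

Width after n steps is 4/2^n. Need 2^n ≥ 4/0.0005 = 8000.
2^12 = 4096 < 8000 ≤ 2^13 = 8192, so n = 13.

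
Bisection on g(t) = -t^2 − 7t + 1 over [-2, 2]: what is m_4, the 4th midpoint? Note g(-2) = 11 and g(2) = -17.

0.25

t = 0 gives g = 1, positive; keep [0, 2]
t = 1 gives g = -7, negative; keep [0, 1]
t = 0.5 gives g = -2.75, negative; keep [0, 0.5]
t = 0.25 gives g = -0.8125, negative; keep [0, 0.25]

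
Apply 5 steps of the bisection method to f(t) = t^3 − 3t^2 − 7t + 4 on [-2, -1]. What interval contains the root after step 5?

[-1.875, -1.84375]

f(-1.5) = 4.375 > 0, so the root lies in [-2, -1.5]
f(-1.75) = 1.703125 > 0, so the root lies in [-2, -1.75]
f(-1.875) = -0.013672 < 0, so the root lies in [-1.875, -1.75]
f(-1.8125) = 0.8777 > 0, so the root lies in [-1.875, -1.8125]
f(-1.84375) = 0.4403 > 0, so the root lies in [-1.875, -1.84375]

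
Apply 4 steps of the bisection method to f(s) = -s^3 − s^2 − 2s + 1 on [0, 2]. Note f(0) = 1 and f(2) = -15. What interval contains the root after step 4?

[0.375, 0.5]

s = 1 gives f = -3, negative; keep [0, 1]
s = 0.5 gives f = -0.375, negative; keep [0, 0.5]
s = 0.25 gives f = 0.421875, positive; keep [0.25, 0.5]
s = 0.375 gives f = 0.0566, positive; keep [0.375, 0.5]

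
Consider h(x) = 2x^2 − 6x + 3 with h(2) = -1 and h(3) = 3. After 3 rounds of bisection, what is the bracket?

midpoint 2.5: h = 0.5 > 0 → [2, 2.5]
midpoint 2.25: h = -0.375 < 0 → [2.25, 2.5]
midpoint 2.375: h = 0.03125 > 0 → [2.25, 2.375]

[2.25, 2.375]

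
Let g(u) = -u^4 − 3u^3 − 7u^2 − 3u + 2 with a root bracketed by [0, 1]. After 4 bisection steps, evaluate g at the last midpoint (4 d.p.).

m = 0.5, g(m) = -1.6875 (−); new bracket [0, 0.5]
m = 0.25, g(m) = 0.761719 (+); new bracket [0.25, 0.5]
m = 0.375, g(m) = -0.287354 (−); new bracket [0.25, 0.375]
m = 0.3125, g(m) = 0.2778 (+); new bracket [0.3125, 0.375]

0.2778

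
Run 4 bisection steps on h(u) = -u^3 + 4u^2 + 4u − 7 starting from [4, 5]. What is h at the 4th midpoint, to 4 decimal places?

m = 4.5, h(m) = 0.875 (+); new bracket [4.5, 5]
m = 4.75, h(m) = -4.921875 (−); new bracket [4.5, 4.75]
m = 4.625, h(m) = -1.869141 (−); new bracket [4.5, 4.625]
m = 4.5625, h(m) = -0.4592 (−); new bracket [4.5, 4.5625]

-0.4592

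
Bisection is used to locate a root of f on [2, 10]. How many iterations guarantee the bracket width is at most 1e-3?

13

Width after n steps is 8/2^n. Need 2^n ≥ 8/1e-3 = 8000.
2^12 = 4096 < 8000 ≤ 2^13 = 8192, so n = 13.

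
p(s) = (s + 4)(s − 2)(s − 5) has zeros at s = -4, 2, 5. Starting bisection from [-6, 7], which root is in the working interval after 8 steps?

p(0.5) = 30.375 > 0, so the root lies in [-6, 0.5]
p(-2.75) = 46.015625 > 0, so the root lies in [-6, -2.75]
p(-4.375) = -22.412109 < 0, so the root lies in [-4.375, -2.75]
p(-3.5625) = 20.8376 > 0, so the root lies in [-4.375, -3.5625]
p(-3.96875) = 1.6729 > 0, so the root lies in [-4.375, -3.96875]
p(-4.171875) = -9.7294 < 0, so the root lies in [-4.171875, -3.96875]
p(-4.0703125) = -3.8714 < 0, so the root lies in [-4.0703125, -3.96875]
p(-4.01953125) = -1.0604 < 0, so the root lies in [-4.01953125, -3.96875]

-4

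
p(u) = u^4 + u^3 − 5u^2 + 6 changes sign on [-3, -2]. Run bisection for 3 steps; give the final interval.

[-2.625, -2.5]

p(-2.5) = -1.8125 < 0, so the root lies in [-3, -2.5]
p(-2.75) = 4.582031 > 0, so the root lies in [-2.75, -2.5]
p(-2.625) = 0.939697 > 0, so the root lies in [-2.625, -2.5]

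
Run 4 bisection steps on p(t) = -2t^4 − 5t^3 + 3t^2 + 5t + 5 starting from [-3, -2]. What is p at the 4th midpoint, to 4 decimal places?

0.7634

t = -2.5 gives p = 11.25, positive; keep [-3, -2.5]
t = -2.75 gives p = 3.539062, positive; keep [-3, -2.75]
t = -2.875 gives p = -2.400879, negative; keep [-2.875, -2.75]
t = -2.8125 gives p = 0.7634, positive; keep [-2.875, -2.8125]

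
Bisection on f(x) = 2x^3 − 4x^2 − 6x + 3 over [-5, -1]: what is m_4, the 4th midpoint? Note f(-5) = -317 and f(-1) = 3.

midpoint -3: f = -69 < 0 → [-3, -1]
midpoint -2: f = -17 < 0 → [-2, -1]
midpoint -1.5: f = -3.75 < 0 → [-1.5, -1]
midpoint -1.25: f = 0.3438 > 0 → [-1.5, -1.25]

-1.25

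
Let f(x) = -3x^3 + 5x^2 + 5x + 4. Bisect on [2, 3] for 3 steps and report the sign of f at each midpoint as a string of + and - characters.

+--

x = 2.5 gives f = 0.875, positive; keep [2.5, 3]
x = 2.75 gives f = -6.828125, negative; keep [2.5, 2.75]
x = 2.625 gives f = -2.685547, negative; keep [2.5, 2.625]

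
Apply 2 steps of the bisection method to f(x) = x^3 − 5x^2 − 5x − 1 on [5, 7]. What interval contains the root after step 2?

x = 6 gives f = 5, positive; keep [5, 6]
x = 5.5 gives f = -13.375, negative; keep [5.5, 6]

[5.5, 6]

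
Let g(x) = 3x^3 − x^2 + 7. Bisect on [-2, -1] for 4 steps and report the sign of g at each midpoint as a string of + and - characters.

g(-1.5) = -5.375 < 0, so the root lies in [-1.5, -1]
g(-1.25) = -0.421875 < 0, so the root lies in [-1.25, -1]
g(-1.125) = 1.462891 > 0, so the root lies in [-1.25, -1.125]
g(-1.1875) = 0.5662 > 0, so the root lies in [-1.25, -1.1875]

--++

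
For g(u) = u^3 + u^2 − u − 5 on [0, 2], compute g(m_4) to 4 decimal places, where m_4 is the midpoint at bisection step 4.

0.3066

midpoint 1: g = -4 < 0 → [1, 2]
midpoint 1.5: g = -0.875 < 0 → [1.5, 2]
midpoint 1.75: g = 1.671875 > 0 → [1.5, 1.75]
midpoint 1.625: g = 0.3066 > 0 → [1.5, 1.625]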